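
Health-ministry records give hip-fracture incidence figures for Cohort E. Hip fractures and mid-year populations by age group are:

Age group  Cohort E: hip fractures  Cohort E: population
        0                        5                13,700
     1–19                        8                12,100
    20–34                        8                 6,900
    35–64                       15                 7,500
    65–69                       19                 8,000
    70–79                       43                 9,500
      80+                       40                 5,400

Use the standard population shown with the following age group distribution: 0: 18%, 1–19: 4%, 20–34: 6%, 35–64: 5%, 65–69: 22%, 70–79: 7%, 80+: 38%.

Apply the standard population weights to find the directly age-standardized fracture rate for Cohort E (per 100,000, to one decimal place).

Age-specific rates per 100,000 for Cohort E: 36.50, 66.12, 115.94, 200.00, 237.50, 452.63, 740.74.
Standard weights: 0.18, 0.04, 0.06, 0.05, 0.22, 0.07, 0.38.
Standardized rate: 0.1800×36.50 + 0.0400×66.12 + 0.0600×115.94 + 0.0500×200.00 + 0.2200×237.50 + 0.0700×452.63 + 0.3800×740.74 = 391.5862 per 100,000.

391.6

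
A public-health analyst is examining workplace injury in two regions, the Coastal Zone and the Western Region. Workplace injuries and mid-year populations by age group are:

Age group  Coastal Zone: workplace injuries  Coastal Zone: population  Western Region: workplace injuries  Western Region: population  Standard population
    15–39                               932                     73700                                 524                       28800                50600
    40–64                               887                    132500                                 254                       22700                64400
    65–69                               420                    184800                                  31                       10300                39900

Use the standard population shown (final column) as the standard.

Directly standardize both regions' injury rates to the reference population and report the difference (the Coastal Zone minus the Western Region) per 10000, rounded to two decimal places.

Age-specific rates per 10000 for the Coastal Zone: 126.46, 66.94, 22.73.
For the Western Region: 181.94, 111.89, 30.10.
Standard total = 154900; weights = 0.3267, 0.4158, 0.2576.
The Coastal Zone: 0.3267×126.46 + 0.4158×66.94 + 0.2576×22.73 = 74.9953 per 10000.
The Western Region: 0.3267×181.94 + 0.4158×111.89 + 0.2576×30.10 = 113.7073 per 10000.
Difference = 74.9953 − 113.7073 = -38.7119.

-38.71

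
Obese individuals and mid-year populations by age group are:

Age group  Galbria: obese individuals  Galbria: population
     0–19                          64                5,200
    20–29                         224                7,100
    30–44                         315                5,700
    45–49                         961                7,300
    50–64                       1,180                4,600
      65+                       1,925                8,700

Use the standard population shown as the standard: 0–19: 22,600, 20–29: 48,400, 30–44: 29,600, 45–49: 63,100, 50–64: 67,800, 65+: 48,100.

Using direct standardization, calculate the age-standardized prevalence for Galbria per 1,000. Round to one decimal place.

142.3

Age-specific rates per 1,000 for Galbria: 12.308, 31.549, 55.263, 131.644, 256.522, 221.264.
Standard total = 279,600; weights = 0.0808, 0.1731, 0.1059, 0.2257, 0.2425, 0.1720.
Standardized rate: 0.0808×12.308 + 0.1731×31.549 + 0.1059×55.263 + 0.2257×131.644 + 0.2425×256.522 + 0.1720×221.264 = 142.2841 per 1,000.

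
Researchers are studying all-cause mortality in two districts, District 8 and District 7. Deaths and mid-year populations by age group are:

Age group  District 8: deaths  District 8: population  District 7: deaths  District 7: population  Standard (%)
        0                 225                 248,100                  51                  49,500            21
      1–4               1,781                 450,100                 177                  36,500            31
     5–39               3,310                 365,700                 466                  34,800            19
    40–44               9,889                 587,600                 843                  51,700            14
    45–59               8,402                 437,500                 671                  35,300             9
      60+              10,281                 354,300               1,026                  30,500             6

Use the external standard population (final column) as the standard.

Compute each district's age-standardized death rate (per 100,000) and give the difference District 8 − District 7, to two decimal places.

-131.34

Age-specific rates per 100,000 for District 8: 90.69, 395.69, 905.11, 1682.95, 1920.46, 2901.78.
For District 7: 103.03, 484.93, 1339.08, 1630.56, 1900.85, 3363.93.
Standard weights: 0.21, 0.31, 0.19, 0.14, 0.09, 0.06.
District 8: 0.2100×90.69 + 0.3100×395.69 + 0.1900×905.11 + 0.1400×1682.95 + 0.0900×1920.46 + 0.0600×2901.78 = 896.2406 per 100,000.
District 7: 0.2100×103.03 + 0.3100×484.93 + 0.1900×1339.08 + 0.1400×1630.56 + 0.0900×1900.85 + 0.0600×3363.93 = 1027.5815 per 100,000.
Difference = 896.2406 − 1027.5815 = -131.3409.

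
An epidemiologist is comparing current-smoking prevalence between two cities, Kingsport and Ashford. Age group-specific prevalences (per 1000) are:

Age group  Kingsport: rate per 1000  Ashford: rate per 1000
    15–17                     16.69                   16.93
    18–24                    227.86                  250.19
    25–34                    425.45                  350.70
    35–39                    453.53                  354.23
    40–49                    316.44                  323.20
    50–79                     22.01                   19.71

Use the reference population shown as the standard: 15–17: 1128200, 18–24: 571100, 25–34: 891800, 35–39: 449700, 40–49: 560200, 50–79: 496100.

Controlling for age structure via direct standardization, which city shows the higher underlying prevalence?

Kingsport

Standard total = 4097100; weights = 0.2754, 0.1394, 0.2177, 0.1098, 0.1367, 0.1211.
Kingsport: 0.2754×16.69 + 0.1394×227.86 + 0.2177×425.45 + 0.1098×453.53 + 0.1367×316.44 + 0.1211×22.01 = 224.6755 per 1000.
Ashford: 0.2754×16.93 + 0.1394×250.19 + 0.2177×350.70 + 0.1098×354.23 + 0.1367×323.20 + 0.1211×19.71 = 201.3303 per 1000.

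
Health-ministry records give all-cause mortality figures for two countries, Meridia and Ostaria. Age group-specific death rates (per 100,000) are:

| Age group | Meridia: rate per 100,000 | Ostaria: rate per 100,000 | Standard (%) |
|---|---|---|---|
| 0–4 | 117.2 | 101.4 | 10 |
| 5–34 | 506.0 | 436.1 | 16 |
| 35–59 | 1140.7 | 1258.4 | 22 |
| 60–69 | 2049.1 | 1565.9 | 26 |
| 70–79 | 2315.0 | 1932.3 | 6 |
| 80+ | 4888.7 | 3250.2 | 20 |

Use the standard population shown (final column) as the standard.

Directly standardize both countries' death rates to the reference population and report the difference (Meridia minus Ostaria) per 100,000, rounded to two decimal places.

Standard weights: 0.10, 0.16, 0.22, 0.26, 0.06, 0.20.
Meridia: 0.1000×117.2 + 0.1600×506.0 + 0.2200×1140.7 + 0.2600×2049.1 + 0.0600×2315.0 + 0.2000×4888.7 = 1993.0400 per 100,000.
Ostaria: 0.1000×101.4 + 0.1600×436.1 + 0.2200×1258.4 + 0.2600×1565.9 + 0.0600×1932.3 + 0.2000×3250.2 = 1529.8760 per 100,000.
Difference = 1993.0400 − 1529.8760 = 463.1640.

463.16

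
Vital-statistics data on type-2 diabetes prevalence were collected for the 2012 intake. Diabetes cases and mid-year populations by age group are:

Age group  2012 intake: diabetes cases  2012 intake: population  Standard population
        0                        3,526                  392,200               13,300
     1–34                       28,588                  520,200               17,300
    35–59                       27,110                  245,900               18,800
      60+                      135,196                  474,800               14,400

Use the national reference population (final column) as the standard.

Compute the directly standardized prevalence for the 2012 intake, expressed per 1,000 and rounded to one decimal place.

113.5

Age-specific rates per 1,000 for the 2012 intake: 8.990, 54.956, 110.248, 284.743.
Standard total = 63,800; weights = 0.2085, 0.2712, 0.2947, 0.2257.
Standardized rate: 0.2085×8.990 + 0.2712×54.956 + 0.2947×110.248 + 0.2257×284.743 = 113.5309 per 1,000.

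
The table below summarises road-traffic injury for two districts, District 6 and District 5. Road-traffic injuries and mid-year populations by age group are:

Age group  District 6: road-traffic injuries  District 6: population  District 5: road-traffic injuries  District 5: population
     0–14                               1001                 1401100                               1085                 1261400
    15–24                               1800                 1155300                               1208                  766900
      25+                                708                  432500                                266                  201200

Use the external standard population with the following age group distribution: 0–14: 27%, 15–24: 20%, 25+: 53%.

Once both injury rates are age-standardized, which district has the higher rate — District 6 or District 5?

Age-specific rates per 100000 for District 6: 71.44, 155.80, 163.70.
For District 5: 86.02, 157.52, 132.21.
Standard weights: 0.27, 0.20, 0.53.
District 6: 0.2700×71.44 + 0.2000×155.80 + 0.5300×163.70 = 137.2113 per 100000.
District 5: 0.2700×86.02 + 0.2000×157.52 + 0.5300×132.21 = 124.7972 per 100000.

District 6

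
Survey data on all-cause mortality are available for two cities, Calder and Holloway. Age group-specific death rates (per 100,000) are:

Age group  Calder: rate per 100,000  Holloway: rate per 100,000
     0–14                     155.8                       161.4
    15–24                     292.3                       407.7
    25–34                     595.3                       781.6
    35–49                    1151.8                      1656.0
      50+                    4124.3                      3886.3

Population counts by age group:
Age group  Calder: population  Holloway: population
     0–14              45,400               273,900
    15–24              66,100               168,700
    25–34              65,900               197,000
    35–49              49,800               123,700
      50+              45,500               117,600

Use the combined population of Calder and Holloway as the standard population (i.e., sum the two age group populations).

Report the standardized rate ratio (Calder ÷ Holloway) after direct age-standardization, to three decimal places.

0.901

Combined standard total = 1,153,600; weights = 0.2768, 0.2035, 0.2279, 0.1504, 0.1414.
Calder: 0.2768×155.8 + 0.2035×292.3 + 0.2279×595.3 + 0.1504×1151.8 + 0.1414×4124.3 = 994.6203 per 100,000.
Holloway: 0.2768×161.4 + 0.2035×407.7 + 0.2279×781.6 + 0.1504×1656.0 + 0.1414×3886.3 = 1104.2971 per 100,000.
Ratio = 994.6203 ÷ 1104.2971 = 0.90068.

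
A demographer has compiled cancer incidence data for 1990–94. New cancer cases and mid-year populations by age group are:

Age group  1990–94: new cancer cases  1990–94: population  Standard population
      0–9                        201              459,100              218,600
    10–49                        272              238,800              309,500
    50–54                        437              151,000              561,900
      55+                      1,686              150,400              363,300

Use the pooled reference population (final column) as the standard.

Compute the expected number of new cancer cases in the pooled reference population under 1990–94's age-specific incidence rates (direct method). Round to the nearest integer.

6147

Age-specific rates per 100,000 for 1990–94: 43.78, 113.90, 289.40, 1121.01.
Expected new cancer cases = Σ (standard pop × age-specific rate ÷ 100,000)
= 218,600×43.78/100,000 + 309,500×113.90/100,000 + 561,900×289.40/100,000 + 363,300×1121.01/100,000
= 95.71 + 352.53 + 1626.16 + 4072.63 = 6147.03.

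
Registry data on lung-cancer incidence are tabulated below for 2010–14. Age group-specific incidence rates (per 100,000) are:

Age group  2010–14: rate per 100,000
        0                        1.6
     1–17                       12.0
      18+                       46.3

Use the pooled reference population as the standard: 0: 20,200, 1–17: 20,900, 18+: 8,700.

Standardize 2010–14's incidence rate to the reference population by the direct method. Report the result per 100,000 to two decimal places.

Standard total = 49,800; weights = 0.4056, 0.4197, 0.1747.
Standardized rate: 0.4056×1.6 + 0.4197×12.0 + 0.1747×46.3 = 13.7737 per 100,000.

13.77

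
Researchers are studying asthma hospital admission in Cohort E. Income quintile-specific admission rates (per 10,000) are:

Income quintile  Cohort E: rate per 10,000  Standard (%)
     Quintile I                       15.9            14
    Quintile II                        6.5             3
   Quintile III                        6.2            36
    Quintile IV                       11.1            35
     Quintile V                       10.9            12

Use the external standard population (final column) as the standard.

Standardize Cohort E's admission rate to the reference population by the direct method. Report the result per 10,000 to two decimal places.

9.85

Standard weights: 0.14, 0.03, 0.36, 0.35, 0.12.
Standardized rate: 0.1400×15.9 + 0.0300×6.5 + 0.3600×6.2 + 0.3500×11.1 + 0.1200×10.9 = 9.8460 per 10,000.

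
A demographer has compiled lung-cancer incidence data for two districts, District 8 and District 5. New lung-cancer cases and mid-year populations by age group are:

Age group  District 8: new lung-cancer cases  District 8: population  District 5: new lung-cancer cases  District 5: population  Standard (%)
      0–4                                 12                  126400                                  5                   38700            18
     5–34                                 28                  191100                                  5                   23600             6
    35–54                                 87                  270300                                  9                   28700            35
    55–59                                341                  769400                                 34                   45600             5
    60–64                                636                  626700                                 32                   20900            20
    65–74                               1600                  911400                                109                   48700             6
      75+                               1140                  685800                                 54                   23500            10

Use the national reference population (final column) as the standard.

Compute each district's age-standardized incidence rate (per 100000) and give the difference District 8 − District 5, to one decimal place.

Age-specific rates per 100000 for District 8: 9.49, 14.65, 32.19, 44.32, 101.48, 175.55, 166.23.
For District 5: 12.92, 21.19, 31.36, 74.56, 153.11, 223.82, 229.79.
Standard weights: 0.18, 0.06, 0.35, 0.05, 0.20, 0.06, 0.10.
District 8: 0.1800×9.49 + 0.0600×14.65 + 0.3500×32.19 + 0.0500×44.32 + 0.2000×101.48 + 0.0600×175.55 + 0.1000×166.23 = 63.5222 per 100000.
District 5: 0.1800×12.92 + 0.0600×21.19 + 0.3500×31.36 + 0.0500×74.56 + 0.2000×153.11 + 0.0600×223.82 + 0.1000×229.79 = 85.3303 per 100000.
Difference = 63.5222 − 85.3303 = -21.8081.

-21.8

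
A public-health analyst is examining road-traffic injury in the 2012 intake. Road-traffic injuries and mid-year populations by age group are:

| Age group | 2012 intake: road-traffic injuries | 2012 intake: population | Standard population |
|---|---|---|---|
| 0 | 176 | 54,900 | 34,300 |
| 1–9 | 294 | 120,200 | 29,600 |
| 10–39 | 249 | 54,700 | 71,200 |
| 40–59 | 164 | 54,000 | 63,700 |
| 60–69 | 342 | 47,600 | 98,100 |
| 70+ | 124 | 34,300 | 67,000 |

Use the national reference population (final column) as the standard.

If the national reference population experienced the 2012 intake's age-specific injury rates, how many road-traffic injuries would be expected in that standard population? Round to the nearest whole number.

1647

Age-specific rates per 100,000 for the 2012 intake: 320.58, 244.59, 455.21, 303.70, 718.49, 361.52.
Expected road-traffic injuries = Σ (standard pop × age-specific rate ÷ 100,000)
= 34,300×320.58/100,000 + 29,600×244.59/100,000 + 71,200×455.21/100,000 + 63,700×303.70/100,000 + 98,100×718.49/100,000 + 67,000×361.52/100,000
= 109.96 + 72.40 + 324.11 + 193.46 + 704.84 + 242.22 = 1646.98.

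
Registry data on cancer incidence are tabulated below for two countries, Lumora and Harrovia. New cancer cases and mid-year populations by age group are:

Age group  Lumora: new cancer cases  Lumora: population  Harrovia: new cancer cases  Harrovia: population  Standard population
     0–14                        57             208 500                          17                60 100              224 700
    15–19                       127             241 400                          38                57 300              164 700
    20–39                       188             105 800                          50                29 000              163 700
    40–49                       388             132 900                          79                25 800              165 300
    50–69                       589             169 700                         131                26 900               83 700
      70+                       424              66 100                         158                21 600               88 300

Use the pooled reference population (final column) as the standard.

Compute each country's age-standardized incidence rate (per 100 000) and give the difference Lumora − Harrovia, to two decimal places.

-26.53

Age-specific rates per 100 000 for Lumora: 27.34, 52.61, 177.69, 291.95, 347.08, 641.45.
For Harrovia: 28.29, 66.32, 172.41, 306.20, 486.99, 731.48.
Standard total = 890 400; weights = 0.2524, 0.1850, 0.1838, 0.1856, 0.0940, 0.0992.
Lumora: 0.2524×27.34 + 0.1850×52.61 + 0.1838×177.69 + 0.1856×291.95 + 0.0940×347.08 + 0.0992×641.45 = 199.7377 per 100 000.
Harrovia: 0.2524×28.29 + 0.1850×66.32 + 0.1838×172.41 + 0.1856×306.20 + 0.0940×486.99 + 0.0992×731.48 = 226.2674 per 100 000.
Difference = 199.7377 − 226.2674 = -26.5297.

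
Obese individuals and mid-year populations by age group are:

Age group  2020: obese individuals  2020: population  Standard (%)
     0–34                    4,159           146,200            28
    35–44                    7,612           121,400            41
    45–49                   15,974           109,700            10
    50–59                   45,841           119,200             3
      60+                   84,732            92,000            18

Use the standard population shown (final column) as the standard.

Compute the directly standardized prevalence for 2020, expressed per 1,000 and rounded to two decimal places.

Age-specific rates per 1,000 for 2020: 28.447, 62.702, 145.615, 384.572, 921.000.
Standard weights: 0.28, 0.41, 0.10, 0.03, 0.18.
Standardized rate: 0.2800×28.447 + 0.4100×62.702 + 0.1000×145.615 + 0.0300×384.572 + 0.1800×921.000 = 225.5517 per 1,000.

225.55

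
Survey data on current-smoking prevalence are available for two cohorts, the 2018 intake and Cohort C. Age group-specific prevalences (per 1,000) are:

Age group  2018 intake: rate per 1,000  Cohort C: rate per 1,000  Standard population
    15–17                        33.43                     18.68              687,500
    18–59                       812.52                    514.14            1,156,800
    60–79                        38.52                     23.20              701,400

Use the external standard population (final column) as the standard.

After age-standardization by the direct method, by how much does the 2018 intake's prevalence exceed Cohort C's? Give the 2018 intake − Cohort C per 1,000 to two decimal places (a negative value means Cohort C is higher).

Standard total = 2,545,700; weights = 0.2701, 0.4544, 0.2755.
The 2018 intake: 0.2701×33.43 + 0.4544×812.52 + 0.2755×38.52 = 388.8613 per 1,000.
Cohort C: 0.2701×18.68 + 0.4544×514.14 + 0.2755×23.20 = 245.0690 per 1,000.
Difference = 388.8613 − 245.0690 = 143.7923.

143.79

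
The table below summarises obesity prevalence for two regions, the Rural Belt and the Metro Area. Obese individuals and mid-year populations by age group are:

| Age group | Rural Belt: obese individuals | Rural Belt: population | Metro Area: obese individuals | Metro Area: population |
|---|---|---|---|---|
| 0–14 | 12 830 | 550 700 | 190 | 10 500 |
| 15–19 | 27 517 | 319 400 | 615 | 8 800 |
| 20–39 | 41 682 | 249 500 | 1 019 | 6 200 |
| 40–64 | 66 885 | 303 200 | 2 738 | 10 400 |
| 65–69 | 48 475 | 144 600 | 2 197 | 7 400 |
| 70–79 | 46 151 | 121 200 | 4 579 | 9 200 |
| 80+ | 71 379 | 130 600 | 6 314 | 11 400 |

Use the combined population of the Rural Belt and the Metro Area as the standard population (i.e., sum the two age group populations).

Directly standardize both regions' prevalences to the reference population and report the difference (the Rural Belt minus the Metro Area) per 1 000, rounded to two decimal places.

-7.91

Age-specific rates per 1 000 for the Rural Belt: 23.298, 86.152, 167.062, 220.597, 335.235, 380.784, 546.547.
For the Metro Area: 18.095, 69.886, 164.355, 263.269, 296.892, 497.717, 553.860.
Combined standard total = 1 883 100; weights = 0.2980, 0.1743, 0.1358, 0.1665, 0.0807, 0.0692, 0.0754.
The Rural Belt: 0.2980×23.298 + 0.1743×86.152 + 0.1358×167.062 + 0.1665×220.597 + 0.0807×335.235 + 0.0692×380.784 + 0.0754×546.547 = 176.0216 per 1 000.
The Metro Area: 0.2980×18.095 + 0.1743×69.886 + 0.1358×164.355 + 0.1665×263.269 + 0.0807×296.892 + 0.0692×497.717 + 0.0754×553.860 = 183.9289 per 1 000.
Difference = 176.0216 − 183.9289 = -7.9073.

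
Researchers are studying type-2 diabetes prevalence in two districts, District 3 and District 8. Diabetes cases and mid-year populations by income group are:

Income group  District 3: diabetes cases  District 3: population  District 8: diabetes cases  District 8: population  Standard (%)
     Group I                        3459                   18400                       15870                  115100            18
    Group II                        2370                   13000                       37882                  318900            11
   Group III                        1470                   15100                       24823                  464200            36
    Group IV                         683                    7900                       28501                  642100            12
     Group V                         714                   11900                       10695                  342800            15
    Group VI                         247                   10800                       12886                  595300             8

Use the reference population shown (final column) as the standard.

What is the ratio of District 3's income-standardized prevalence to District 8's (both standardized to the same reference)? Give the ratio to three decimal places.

Income-specific rates per 1000 for District 3: 187.989, 182.308, 97.351, 86.456, 60.000, 22.870.
For District 8: 137.880, 118.790, 53.475, 44.387, 31.199, 21.646.
Standard weights: 0.18, 0.11, 0.36, 0.12, 0.15, 0.08.
District 3: 0.1800×187.989 + 0.1100×182.308 + 0.3600×97.351 + 0.1200×86.456 + 0.1500×60.000 + 0.0800×22.870 = 110.1426 per 1000.
District 8: 0.1800×137.880 + 0.1100×118.790 + 0.3600×53.475 + 0.1200×44.387 + 0.1500×31.199 + 0.0800×21.646 = 68.8742 per 1000.
Ratio = 110.1426 ÷ 68.8742 = 1.59918.

1.599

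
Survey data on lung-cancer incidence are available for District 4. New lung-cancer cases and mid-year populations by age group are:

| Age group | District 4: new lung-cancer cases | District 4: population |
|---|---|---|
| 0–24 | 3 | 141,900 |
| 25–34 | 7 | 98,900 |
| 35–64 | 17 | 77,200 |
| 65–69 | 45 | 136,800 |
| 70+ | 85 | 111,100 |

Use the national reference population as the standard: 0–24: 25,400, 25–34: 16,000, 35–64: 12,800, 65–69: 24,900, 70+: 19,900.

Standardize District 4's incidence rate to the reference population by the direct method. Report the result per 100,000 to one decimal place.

28.2

Age-specific rates per 100,000 for District 4: 2.11, 7.08, 22.02, 32.89, 76.51.
Standard total = 99,000; weights = 0.2566, 0.1616, 0.1293, 0.2515, 0.2010.
Standardized rate: 0.2566×2.11 + 0.1616×7.08 + 0.1293×22.02 + 0.2515×32.89 + 0.2010×76.51 = 28.1858 per 100,000.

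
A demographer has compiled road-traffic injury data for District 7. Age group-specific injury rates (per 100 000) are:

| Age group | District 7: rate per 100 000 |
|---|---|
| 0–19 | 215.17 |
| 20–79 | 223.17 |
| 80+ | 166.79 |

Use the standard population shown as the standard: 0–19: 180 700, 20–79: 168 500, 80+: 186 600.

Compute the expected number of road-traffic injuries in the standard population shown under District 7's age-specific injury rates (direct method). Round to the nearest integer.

Expected road-traffic injuries = Σ (standard pop × age-specific rate ÷ 100 000)
= 180 700×215.17/100 000 + 168 500×223.17/100 000 + 186 600×166.79/100 000
= 388.81 + 376.04 + 311.23 = 1076.08.

1076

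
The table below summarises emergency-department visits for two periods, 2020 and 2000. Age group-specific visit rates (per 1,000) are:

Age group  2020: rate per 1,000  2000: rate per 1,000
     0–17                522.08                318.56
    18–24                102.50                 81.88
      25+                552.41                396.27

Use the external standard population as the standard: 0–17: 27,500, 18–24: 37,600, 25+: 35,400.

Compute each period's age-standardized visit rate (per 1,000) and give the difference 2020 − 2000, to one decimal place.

Standard total = 100,500; weights = 0.2736, 0.3741, 0.3522.
2020: 0.2736×522.08 + 0.3741×102.50 + 0.3522×552.41 = 375.7862 per 1,000.
2000: 0.2736×318.56 + 0.3741×81.88 + 0.3522×396.27 = 257.3835 per 1,000.
Difference = 375.7862 − 257.3835 = 118.4027.

118.4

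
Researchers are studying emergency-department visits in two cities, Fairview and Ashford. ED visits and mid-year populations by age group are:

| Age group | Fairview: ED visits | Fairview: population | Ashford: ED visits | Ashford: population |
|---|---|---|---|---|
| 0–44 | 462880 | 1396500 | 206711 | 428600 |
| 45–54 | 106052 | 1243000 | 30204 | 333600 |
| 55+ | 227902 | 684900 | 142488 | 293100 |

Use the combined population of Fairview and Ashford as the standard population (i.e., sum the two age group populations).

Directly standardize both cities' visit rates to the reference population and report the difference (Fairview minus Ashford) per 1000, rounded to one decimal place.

-99.0

Age-specific rates per 1000 for Fairview: 331.457, 85.319, 332.752.
For Ashford: 482.294, 90.540, 486.141.
Combined standard total = 4379700; weights = 0.4167, 0.3600, 0.2233.
Fairview: 0.4167×331.457 + 0.3600×85.319 + 0.2233×332.752 = 243.1419 per 1000.
Ashford: 0.4167×482.294 + 0.3600×90.540 + 0.2233×486.141 = 342.1295 per 1000.
Difference = 243.1419 − 342.1295 = -98.9876.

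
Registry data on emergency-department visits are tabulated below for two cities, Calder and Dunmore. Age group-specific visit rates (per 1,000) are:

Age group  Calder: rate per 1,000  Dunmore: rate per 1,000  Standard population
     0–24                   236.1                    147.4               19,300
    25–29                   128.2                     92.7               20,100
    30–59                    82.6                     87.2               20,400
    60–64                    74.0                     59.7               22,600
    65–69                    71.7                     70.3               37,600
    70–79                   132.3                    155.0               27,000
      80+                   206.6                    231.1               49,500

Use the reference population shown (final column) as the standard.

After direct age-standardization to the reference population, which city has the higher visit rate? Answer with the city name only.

Calder

Standard total = 196,500; weights = 0.0982, 0.1023, 0.1038, 0.1150, 0.1913, 0.1374, 0.2519.
Calder: 0.0982×236.1 + 0.1023×128.2 + 0.1038×82.6 + 0.1150×74.0 + 0.1913×71.7 + 0.1374×132.3 + 0.2519×206.6 = 137.3319 per 1,000.
Dunmore: 0.0982×147.4 + 0.1023×92.7 + 0.1038×87.2 + 0.1150×59.7 + 0.1913×70.3 + 0.1374×155.0 + 0.2519×231.1 = 132.8444 per 1,000.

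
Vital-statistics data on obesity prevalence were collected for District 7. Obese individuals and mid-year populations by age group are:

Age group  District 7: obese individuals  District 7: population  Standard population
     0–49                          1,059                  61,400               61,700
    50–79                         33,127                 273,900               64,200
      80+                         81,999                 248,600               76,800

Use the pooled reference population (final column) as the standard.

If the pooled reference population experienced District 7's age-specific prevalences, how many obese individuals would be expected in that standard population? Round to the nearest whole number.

Age-specific rates per 1,000 for District 7: 17.248, 120.946, 329.843.
Expected obese individuals = Σ (standard pop × age-specific rate ÷ 1,000)
= 61,700×17.248/1,000 + 64,200×120.946/1,000 + 76,800×329.843/1,000
= 1064.17 + 7764.71 + 25331.95 = 34160.83.

34161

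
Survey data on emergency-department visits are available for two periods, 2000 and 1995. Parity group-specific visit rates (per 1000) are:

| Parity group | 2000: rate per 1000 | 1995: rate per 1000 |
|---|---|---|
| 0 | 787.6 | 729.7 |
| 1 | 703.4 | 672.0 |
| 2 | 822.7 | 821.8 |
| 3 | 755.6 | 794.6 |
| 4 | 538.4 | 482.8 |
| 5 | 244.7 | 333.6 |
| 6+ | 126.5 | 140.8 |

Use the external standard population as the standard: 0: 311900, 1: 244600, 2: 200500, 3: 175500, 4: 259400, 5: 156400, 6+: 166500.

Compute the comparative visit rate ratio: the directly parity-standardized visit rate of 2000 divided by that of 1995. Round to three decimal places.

Standard total = 1514800; weights = 0.2059, 0.1615, 0.1324, 0.1159, 0.1712, 0.1032, 0.1099.
2000: 0.2059×787.6 + 0.1615×703.4 + 0.1324×822.7 + 0.1159×755.6 + 0.1712×538.4 + 0.1032×244.7 + 0.1099×126.5 = 603.5500 per 1000.
1995: 0.2059×729.7 + 0.1615×672.0 + 0.1324×821.8 + 0.1159×794.6 + 0.1712×482.8 + 0.1032×333.6 + 0.1099×140.8 = 592.1867 per 1000.
Ratio = 603.5500 ÷ 592.1867 = 1.01919.

1.019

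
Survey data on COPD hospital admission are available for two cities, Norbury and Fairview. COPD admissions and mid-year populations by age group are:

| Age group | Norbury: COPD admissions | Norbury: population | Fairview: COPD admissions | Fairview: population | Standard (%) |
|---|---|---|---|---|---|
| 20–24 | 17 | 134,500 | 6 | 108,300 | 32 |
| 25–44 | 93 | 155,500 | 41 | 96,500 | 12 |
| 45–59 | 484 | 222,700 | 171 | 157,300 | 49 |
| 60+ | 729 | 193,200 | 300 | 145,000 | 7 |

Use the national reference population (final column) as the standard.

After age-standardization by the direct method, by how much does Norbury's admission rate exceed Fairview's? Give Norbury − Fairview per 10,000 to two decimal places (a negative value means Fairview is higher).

Age-specific rates per 10,000 for Norbury: 1.26, 5.98, 21.73, 37.73.
For Fairview: 0.55, 4.25, 10.87, 20.69.
Standard weights: 0.32, 0.12, 0.49, 0.07.
Norbury: 0.3200×1.26 + 0.1200×5.98 + 0.4900×21.73 + 0.0700×37.73 = 14.4128 per 10,000.
Fairview: 0.3200×0.55 + 0.1200×4.25 + 0.4900×10.87 + 0.0700×20.69 = 7.4622 per 10,000.
Difference = 14.4128 − 7.4622 = 6.9506.

6.95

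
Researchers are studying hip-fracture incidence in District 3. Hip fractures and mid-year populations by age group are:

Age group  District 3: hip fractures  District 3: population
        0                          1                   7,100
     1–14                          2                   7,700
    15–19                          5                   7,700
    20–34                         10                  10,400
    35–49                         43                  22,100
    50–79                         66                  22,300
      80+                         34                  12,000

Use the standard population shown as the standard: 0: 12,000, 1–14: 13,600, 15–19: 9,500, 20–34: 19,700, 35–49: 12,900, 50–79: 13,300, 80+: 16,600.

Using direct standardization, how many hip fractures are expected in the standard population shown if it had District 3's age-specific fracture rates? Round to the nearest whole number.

Age-specific rates per 100,000 for District 3: 14.08, 25.97, 64.94, 96.15, 194.57, 295.96, 283.33.
Expected hip fractures = Σ (standard pop × age-specific rate ÷ 100,000)
= 12,000×14.08/100,000 + 13,600×25.97/100,000 + 9,500×64.94/100,000 + 19,700×96.15/100,000 + 12,900×194.57/100,000 + 13,300×295.96/100,000 + 16,600×283.33/100,000
= 1.69 + 3.53 + 6.17 + 18.94 + 25.10 + 39.36 + 47.03 = 141.83.

142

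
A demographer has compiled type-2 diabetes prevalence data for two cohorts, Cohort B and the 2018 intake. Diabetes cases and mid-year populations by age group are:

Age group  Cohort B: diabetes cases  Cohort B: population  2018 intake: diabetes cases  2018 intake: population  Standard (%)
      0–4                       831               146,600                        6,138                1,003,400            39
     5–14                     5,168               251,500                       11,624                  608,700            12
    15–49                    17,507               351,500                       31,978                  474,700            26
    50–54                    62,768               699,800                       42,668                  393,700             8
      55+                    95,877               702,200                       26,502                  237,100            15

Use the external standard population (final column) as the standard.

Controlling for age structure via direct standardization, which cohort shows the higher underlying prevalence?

2018 intake

Age-specific rates per 1,000 for Cohort B: 5.668, 20.549, 49.807, 89.694, 136.538.
For the 2018 intake: 6.117, 19.096, 67.365, 108.377, 111.776.
Standard weights: 0.39, 0.12, 0.26, 0.08, 0.15.
Cohort B: 0.3900×5.668 + 0.1200×20.549 + 0.2600×49.807 + 0.0800×89.694 + 0.1500×136.538 = 45.2825 per 1,000.
The 2018 intake: 0.3900×6.117 + 0.1200×19.096 + 0.2600×67.365 + 0.0800×108.377 + 0.1500×111.776 = 47.6286 per 1,000.
The crude rates (84.66 vs 43.76) would put Cohort B higher, but that reflects its age composition; once standardized to a common age structure, the 2018 intake has the higher underlying rate.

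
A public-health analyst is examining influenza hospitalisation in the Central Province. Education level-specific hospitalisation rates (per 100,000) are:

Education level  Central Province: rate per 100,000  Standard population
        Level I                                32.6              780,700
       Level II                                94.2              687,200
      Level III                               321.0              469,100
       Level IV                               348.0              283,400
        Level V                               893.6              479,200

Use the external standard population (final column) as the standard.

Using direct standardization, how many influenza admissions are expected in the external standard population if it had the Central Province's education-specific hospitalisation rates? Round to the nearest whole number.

Expected influenza admissions = Σ (standard pop × education-specific rate ÷ 100,000)
= 780,700×32.6/100,000 + 687,200×94.2/100,000 + 469,100×321.0/100,000 + 283,400×348.0/100,000 + 479,200×893.6/100,000
= 254.51 + 647.34 + 1505.81 + 986.23 + 4282.13 = 7676.02.

7676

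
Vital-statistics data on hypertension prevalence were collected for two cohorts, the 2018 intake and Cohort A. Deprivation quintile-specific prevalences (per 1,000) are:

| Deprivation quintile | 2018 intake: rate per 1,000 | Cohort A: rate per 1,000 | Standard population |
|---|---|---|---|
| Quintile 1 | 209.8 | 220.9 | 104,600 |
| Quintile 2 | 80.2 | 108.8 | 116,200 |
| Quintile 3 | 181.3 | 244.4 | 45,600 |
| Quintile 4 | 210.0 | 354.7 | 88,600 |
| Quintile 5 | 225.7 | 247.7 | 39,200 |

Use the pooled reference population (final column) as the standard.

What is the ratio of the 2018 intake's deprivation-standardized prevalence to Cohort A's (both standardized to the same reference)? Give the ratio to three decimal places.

0.761

Standard total = 394,200; weights = 0.2653, 0.2948, 0.1157, 0.2248, 0.0994.
The 2018 intake: 0.2653×209.8 + 0.2948×80.2 + 0.1157×181.3 + 0.2248×210.0 + 0.0994×225.7 = 169.9265 per 1,000.
Cohort A: 0.2653×220.9 + 0.2948×108.8 + 0.1157×244.4 + 0.2248×354.7 + 0.0994×247.7 = 223.3120 per 1,000.
Ratio = 169.9265 ÷ 223.3120 = 0.76094.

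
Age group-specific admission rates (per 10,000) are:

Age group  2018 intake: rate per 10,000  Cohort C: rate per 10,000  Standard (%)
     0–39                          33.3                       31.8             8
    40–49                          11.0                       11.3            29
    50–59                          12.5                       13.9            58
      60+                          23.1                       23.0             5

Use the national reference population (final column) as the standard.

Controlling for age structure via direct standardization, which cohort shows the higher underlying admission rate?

Cohort C

Standard weights: 0.08, 0.29, 0.58, 0.05.
The 2018 intake: 0.0800×33.3 + 0.2900×11.0 + 0.5800×12.5 + 0.0500×23.1 = 14.2590 per 10,000.
Cohort C: 0.0800×31.8 + 0.2900×11.3 + 0.5800×13.9 + 0.0500×23.0 = 15.0330 per 10,000.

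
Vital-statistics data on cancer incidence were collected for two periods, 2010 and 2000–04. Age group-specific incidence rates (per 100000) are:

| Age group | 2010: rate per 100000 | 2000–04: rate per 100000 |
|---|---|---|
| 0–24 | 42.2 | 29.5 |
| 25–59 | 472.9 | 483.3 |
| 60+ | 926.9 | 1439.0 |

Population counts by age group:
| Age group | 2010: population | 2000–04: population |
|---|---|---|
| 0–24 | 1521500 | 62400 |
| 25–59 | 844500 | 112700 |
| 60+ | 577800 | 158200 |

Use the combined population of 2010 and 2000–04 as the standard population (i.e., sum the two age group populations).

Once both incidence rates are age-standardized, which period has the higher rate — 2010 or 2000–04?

2000–04

Combined standard total = 3277100; weights = 0.4833, 0.2921, 0.2246.
2010: 0.4833×42.2 + 0.2921×472.9 + 0.2246×926.9 = 366.6958 per 100000.
2000–04: 0.4833×29.5 + 0.2921×483.3 + 0.2246×1439.0 = 478.6072 per 100000.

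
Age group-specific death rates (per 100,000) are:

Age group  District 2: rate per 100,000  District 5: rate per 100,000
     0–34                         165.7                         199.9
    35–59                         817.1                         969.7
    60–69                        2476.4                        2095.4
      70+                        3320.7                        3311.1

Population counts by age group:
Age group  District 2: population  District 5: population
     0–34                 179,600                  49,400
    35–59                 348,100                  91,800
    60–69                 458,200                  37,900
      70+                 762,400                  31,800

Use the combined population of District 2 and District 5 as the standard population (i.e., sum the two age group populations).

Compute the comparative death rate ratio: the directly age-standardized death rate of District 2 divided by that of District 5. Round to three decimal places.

Combined standard total = 1,959,200; weights = 0.1169, 0.2245, 0.2532, 0.4054.
District 2: 0.1169×165.7 + 0.2245×817.1 + 0.2532×2476.4 + 0.4054×3320.7 = 2176.0053 per 100,000.
District 5: 0.1169×199.9 + 0.2245×969.7 + 0.2532×2095.4 + 0.4054×3311.1 = 2113.8994 per 100,000.
Ratio = 2176.0053 ÷ 2113.8994 = 1.02938.

1.029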